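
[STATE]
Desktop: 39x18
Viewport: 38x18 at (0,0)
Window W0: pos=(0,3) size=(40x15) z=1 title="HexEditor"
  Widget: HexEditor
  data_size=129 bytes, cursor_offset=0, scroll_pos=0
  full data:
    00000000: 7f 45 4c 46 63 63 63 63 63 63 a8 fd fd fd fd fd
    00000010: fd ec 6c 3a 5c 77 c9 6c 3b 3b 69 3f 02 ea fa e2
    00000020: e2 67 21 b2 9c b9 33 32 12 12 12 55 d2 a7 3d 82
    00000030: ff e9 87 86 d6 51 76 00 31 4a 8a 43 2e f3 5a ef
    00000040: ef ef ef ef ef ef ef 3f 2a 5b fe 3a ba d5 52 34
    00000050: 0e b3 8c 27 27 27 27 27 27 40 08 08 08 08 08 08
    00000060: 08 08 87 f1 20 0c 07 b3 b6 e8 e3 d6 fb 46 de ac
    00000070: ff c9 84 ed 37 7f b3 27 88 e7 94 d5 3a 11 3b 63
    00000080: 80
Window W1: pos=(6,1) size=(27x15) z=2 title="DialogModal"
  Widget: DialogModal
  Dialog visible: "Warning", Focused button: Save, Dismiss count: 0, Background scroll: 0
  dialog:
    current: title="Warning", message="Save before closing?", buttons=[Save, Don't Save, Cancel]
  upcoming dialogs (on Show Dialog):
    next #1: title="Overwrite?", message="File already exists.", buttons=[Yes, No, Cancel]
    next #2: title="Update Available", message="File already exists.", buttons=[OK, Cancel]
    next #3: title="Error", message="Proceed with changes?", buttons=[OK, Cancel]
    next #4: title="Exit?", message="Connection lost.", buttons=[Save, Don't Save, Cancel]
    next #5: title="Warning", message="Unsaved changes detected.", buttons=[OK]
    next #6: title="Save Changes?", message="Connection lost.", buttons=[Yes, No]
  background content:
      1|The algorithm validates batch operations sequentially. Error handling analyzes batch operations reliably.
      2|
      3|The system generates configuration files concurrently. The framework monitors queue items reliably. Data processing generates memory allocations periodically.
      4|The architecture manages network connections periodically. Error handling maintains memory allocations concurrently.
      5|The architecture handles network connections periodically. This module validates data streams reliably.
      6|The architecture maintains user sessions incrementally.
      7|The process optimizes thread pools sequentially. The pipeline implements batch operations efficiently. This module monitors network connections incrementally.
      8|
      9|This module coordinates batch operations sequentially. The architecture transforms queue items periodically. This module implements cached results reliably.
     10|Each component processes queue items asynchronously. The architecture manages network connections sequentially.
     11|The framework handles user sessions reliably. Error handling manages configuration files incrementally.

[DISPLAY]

                                      
      ┏━━━━━━━━━━━━━━━━━━━━━━━━━┓     
      ┃ DialogModal             ┃     
┏━━━━━┠─────────────────────────┨━━━━━
┃ HexE┃The algorithm validates b┃     
┠─────┃                         ┃─────
┃00000┃The system generates conf┃3  63
┃00000┃Th┌───────────────────┐s ┃c  3b
┃00000┃Th│      Warning      │s ┃2  12
┃00000┃Th│Save before closing│in┃0  31
┃00000┃Th│[Save]  Don't Save │hr┃f  2a
┃00000┃  └───────────────────┘  ┃7  27
┃00000┃This module coordinates b┃3  b6
┃00000┃Each component processes ┃7  88
┃00000┃The framework handles use┃     
┃     ┗━━━━━━━━━━━━━━━━━━━━━━━━━┛     
┃                                     
┗━━━━━━━━━━━━━━━━━━━━━━━━━━━━━━━━━━━━━


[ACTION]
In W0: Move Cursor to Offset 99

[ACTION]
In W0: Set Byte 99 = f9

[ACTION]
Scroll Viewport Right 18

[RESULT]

                                      
     ┏━━━━━━━━━━━━━━━━━━━━━━━━━┓      
     ┃ DialogModal             ┃      
━━━━━┠─────────────────────────┨━━━━━━
 HexE┃The algorithm validates b┃      
─────┃                         ┃──────
00000┃The system generates conf┃3  63 
00000┃Th┌───────────────────┐s ┃c  3b 
00000┃Th│      Warning      │s ┃2  12 
00000┃Th│Save before closing│in┃0  31 
00000┃Th│[Save]  Don't Save │hr┃f  2a 
00000┃  └───────────────────┘  ┃7  27 
00000┃This module coordinates b┃3  b6 
00000┃Each component processes ┃7  88 
00000┃The framework handles use┃      
     ┗━━━━━━━━━━━━━━━━━━━━━━━━━┛      
                                      
━━━━━━━━━━━━━━━━━━━━━━━━━━━━━━━━━━━━━━


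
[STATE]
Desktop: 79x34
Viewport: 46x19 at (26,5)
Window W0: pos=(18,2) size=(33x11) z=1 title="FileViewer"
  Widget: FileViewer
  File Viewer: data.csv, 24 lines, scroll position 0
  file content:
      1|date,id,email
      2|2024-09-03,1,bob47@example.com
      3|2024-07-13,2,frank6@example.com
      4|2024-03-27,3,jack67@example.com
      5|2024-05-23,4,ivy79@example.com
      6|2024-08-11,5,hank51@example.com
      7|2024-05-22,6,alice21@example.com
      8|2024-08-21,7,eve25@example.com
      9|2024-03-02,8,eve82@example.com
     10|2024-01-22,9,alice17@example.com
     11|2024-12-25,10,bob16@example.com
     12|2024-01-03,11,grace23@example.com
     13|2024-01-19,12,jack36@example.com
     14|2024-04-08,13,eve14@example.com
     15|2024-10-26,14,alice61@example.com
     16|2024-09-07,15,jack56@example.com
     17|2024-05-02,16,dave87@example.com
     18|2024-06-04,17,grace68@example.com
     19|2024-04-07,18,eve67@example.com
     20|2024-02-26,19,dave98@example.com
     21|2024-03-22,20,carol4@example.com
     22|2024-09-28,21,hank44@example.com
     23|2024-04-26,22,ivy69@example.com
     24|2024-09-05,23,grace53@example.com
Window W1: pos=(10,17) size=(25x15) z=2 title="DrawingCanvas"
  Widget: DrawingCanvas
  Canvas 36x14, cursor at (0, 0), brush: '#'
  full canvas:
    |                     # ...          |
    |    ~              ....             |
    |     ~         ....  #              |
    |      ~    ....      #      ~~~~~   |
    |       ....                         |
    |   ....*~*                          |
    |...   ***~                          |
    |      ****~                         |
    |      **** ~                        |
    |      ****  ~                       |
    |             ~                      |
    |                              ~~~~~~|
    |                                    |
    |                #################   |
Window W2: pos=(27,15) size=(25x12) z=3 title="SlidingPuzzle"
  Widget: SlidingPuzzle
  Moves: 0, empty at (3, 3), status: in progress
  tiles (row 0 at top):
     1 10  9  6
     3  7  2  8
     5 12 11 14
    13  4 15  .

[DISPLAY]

,email                 ▲┃                     
-03,1,bob47@example.com█┃                     
-13,2,frank6@example.co░┃                     
-27,3,jack67@example.co░┃                     
-23,4,ivy79@example.com░┃                     
-11,5,hank51@example.co░┃                     
-22,6,alice21@example.c▼┃                     
━━━━━━━━━━━━━━━━━━━━━━━━┛                     
                                              
                                              
 ┏━━━━━━━━━━━━━━━━━━━━━━━┓                    
 ┃ SlidingPuzzle         ┃                    
━┠───────────────────────┨                    
 ┃┌────┬────┬────┬────┐  ┃                    
─┃│  1 │ 10 │  9 │  6 │  ┃                    
 ┃├────┼────┼────┼────┤  ┃                    
 ┃│  3 │  7 │  2 │  8 │  ┃                    
.┃├────┼────┼────┼────┤  ┃                    
 ┃│  5 │ 12 │ 11 │ 14 │  ┃                    


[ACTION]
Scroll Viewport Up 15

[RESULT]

                                              
                                              
━━━━━━━━━━━━━━━━━━━━━━━━┓                     
ewer                    ┃                     
────────────────────────┨                     
,email                 ▲┃                     
-03,1,bob47@example.com█┃                     
-13,2,frank6@example.co░┃                     
-27,3,jack67@example.co░┃                     
-23,4,ivy79@example.com░┃                     
-11,5,hank51@example.co░┃                     
-22,6,alice21@example.c▼┃                     
━━━━━━━━━━━━━━━━━━━━━━━━┛                     
                                              
                                              
 ┏━━━━━━━━━━━━━━━━━━━━━━━┓                    
 ┃ SlidingPuzzle         ┃                    
━┠───────────────────────┨                    
 ┃┌────┬────┬────┬────┐  ┃                    


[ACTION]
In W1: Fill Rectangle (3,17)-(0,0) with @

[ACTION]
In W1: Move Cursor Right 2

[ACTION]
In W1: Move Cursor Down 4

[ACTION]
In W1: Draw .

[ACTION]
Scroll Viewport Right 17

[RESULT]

                                              
                                              
━━━━━━━━━━━━━━━━━┓                            
                 ┃                            
─────────────────┨                            
                ▲┃                            
ob47@example.com█┃                            
rank6@example.co░┃                            
ack67@example.co░┃                            
vy79@example.com░┃                            
ank51@example.co░┃                            
lice21@example.c▼┃                            
━━━━━━━━━━━━━━━━━┛                            
                                              
                                              
━━━━━━━━━━━━━━━━━━┓                           
ingPuzzle         ┃                           
──────────────────┨                           
┬────┬────┬────┐  ┃                           


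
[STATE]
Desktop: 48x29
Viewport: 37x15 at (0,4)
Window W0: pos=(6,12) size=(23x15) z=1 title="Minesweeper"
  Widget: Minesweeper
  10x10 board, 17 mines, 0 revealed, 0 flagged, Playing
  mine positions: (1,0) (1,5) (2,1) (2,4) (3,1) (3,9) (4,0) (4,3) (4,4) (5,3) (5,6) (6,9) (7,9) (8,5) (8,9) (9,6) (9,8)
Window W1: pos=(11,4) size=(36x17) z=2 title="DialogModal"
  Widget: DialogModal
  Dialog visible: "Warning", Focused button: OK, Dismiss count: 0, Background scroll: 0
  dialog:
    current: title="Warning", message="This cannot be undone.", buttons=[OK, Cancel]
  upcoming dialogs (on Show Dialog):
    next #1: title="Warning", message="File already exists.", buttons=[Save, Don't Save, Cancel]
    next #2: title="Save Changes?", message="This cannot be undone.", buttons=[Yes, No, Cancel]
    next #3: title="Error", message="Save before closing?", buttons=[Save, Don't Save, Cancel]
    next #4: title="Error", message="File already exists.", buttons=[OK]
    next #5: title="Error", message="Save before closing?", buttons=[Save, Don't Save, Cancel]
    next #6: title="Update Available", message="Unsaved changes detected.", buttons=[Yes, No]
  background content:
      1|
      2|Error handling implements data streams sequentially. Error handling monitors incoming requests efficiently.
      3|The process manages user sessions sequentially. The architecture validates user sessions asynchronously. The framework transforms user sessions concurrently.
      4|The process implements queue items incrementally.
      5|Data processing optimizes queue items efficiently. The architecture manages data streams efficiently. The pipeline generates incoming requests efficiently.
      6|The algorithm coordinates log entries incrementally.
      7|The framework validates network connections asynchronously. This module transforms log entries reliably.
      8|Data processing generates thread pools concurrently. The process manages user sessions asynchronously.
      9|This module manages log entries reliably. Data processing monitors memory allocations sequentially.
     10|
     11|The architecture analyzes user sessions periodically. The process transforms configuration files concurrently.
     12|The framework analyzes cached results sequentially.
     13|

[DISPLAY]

           ┏━━━━━━━━━━━━━━━━━━━━━━━━━
           ┃ DialogModal             
           ┠─────────────────────────
           ┃                         
           ┃Error handling implements
           ┃The process manages user 
           ┃The process implements qu
           ┃Data┌────────────────────
      ┏━━━━┃The │        Warning     
      ┃ Min┃The │ This cannot be undo
      ┠────┃Data│     [OK]  Cancel   
      ┃■■■■┃This└────────────────────
      ┃■■■■┃                         
      ┃■■■■┃The architecture analyzes
      ┃■■■■┃The framework analyzes ca


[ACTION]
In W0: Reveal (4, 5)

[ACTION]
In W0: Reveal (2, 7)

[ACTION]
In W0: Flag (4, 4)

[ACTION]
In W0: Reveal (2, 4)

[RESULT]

           ┏━━━━━━━━━━━━━━━━━━━━━━━━━
           ┃ DialogModal             
           ┠─────────────────────────
           ┃                         
           ┃Error handling implements
           ┃The process manages user 
           ┃The process implements qu
           ┃Data┌────────────────────
      ┏━━━━┃The │        Warning     
      ┃ Min┃The │ This cannot be undo
      ┠────┃Data│     [OK]  Cancel   
      ┃■■■■┃This└────────────────────
      ┃✹■■■┃                         
      ┃■✹■■┃The architecture analyzes
      ┃■✹■■┃The framework analyzes ca


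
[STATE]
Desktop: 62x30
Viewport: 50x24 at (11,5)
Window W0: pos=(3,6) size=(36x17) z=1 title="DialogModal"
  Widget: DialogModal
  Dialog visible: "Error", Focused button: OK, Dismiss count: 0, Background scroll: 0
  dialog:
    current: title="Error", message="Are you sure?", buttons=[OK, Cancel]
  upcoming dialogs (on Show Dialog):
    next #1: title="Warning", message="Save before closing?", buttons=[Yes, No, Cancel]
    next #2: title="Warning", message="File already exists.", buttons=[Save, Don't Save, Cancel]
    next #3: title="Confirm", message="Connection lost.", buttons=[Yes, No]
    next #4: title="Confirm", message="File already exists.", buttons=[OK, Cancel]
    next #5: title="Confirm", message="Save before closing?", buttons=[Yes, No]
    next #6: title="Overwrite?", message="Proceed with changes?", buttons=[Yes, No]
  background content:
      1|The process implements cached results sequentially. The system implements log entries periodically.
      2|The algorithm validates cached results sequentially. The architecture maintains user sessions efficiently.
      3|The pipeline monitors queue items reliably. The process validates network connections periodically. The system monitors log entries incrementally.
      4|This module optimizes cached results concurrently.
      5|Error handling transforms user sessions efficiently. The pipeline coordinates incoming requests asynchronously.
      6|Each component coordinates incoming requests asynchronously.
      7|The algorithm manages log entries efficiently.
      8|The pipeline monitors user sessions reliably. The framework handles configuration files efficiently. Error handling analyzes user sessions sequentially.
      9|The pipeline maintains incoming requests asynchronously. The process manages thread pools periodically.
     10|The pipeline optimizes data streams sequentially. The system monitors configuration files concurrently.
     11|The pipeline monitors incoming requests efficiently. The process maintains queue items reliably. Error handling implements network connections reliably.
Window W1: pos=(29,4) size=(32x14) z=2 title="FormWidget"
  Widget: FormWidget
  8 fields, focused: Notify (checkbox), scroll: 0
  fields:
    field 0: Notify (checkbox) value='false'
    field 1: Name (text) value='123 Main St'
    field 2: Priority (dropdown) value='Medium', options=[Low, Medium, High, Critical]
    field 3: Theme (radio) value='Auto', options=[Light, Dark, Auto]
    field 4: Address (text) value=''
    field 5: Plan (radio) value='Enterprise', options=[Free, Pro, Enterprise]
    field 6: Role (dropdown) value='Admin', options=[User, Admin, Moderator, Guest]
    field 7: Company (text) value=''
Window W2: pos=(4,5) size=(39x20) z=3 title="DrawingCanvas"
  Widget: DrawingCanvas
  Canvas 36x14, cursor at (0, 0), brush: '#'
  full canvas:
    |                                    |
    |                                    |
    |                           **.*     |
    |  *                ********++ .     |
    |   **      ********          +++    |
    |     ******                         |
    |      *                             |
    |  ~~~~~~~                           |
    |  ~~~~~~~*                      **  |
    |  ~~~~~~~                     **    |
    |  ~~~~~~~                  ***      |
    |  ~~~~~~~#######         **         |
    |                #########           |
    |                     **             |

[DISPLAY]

━━━━━━━━━━━━━━━━━━━━━━━━━━━━━━━┓                 ┃
ngCanvas                       ┃─────────────────┨
───────────────────────────────┨ [ ]             ┃
                               ┃ [123 Main St   ]┃
                               ┃ [Medium       ▼]┃
                     **.*      ┃ ( ) Light  ( ) D┃
             ********++ .      ┃ [              ]┃
     ********          +++     ┃ ( ) Free  ( ) Pr┃
*****                          ┃ [Admin        ▼]┃
*                              ┃ [              ]┃
~~~                            ┃                 ┃
~~~*                      **   ┃                 ┃
~~~                     **     ┃━━━━━━━━━━━━━━━━━┛
~~~                  ***       ┃                  
~~~#######         **          ┃                  
          #########            ┃                  
               **              ┃                  
                               ┃                  
                               ┃                  
━━━━━━━━━━━━━━━━━━━━━━━━━━━━━━━┛                  
                                                  
                                                  
                                                  
                                                  


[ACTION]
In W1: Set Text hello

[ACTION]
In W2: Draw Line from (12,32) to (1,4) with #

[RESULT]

━━━━━━━━━━━━━━━━━━━━━━━━━━━━━━━┓                 ┃
ngCanvas                       ┃─────────────────┨
───────────────────────────────┨ [ ]             ┃
                               ┃ [123 Main St   ]┃
                               ┃ [Medium       ▼]┃
##                   **.*      ┃ ( ) Light  ( ) D┃
  ###        ********++ .      ┃ [              ]┃
     ##******          +++     ┃ ( ) Free  ( ) Pr┃
*****  ###                     ┃ [Admin        ▼]┃
*         ##                   ┃ [              ]┃
~~~         ###                ┃                 ┃
~~~*           ###        **   ┃                 ┃
~~~               ##    **     ┃━━━━━━━━━━━━━━━━━┛
~~~                 ###*       ┃                  
~~~#######         **  ##      ┃                  
          #########      ##    ┃                  
               **              ┃                  
                               ┃                  
                               ┃                  
━━━━━━━━━━━━━━━━━━━━━━━━━━━━━━━┛                  
                                                  
                                                  
                                                  
                                                  


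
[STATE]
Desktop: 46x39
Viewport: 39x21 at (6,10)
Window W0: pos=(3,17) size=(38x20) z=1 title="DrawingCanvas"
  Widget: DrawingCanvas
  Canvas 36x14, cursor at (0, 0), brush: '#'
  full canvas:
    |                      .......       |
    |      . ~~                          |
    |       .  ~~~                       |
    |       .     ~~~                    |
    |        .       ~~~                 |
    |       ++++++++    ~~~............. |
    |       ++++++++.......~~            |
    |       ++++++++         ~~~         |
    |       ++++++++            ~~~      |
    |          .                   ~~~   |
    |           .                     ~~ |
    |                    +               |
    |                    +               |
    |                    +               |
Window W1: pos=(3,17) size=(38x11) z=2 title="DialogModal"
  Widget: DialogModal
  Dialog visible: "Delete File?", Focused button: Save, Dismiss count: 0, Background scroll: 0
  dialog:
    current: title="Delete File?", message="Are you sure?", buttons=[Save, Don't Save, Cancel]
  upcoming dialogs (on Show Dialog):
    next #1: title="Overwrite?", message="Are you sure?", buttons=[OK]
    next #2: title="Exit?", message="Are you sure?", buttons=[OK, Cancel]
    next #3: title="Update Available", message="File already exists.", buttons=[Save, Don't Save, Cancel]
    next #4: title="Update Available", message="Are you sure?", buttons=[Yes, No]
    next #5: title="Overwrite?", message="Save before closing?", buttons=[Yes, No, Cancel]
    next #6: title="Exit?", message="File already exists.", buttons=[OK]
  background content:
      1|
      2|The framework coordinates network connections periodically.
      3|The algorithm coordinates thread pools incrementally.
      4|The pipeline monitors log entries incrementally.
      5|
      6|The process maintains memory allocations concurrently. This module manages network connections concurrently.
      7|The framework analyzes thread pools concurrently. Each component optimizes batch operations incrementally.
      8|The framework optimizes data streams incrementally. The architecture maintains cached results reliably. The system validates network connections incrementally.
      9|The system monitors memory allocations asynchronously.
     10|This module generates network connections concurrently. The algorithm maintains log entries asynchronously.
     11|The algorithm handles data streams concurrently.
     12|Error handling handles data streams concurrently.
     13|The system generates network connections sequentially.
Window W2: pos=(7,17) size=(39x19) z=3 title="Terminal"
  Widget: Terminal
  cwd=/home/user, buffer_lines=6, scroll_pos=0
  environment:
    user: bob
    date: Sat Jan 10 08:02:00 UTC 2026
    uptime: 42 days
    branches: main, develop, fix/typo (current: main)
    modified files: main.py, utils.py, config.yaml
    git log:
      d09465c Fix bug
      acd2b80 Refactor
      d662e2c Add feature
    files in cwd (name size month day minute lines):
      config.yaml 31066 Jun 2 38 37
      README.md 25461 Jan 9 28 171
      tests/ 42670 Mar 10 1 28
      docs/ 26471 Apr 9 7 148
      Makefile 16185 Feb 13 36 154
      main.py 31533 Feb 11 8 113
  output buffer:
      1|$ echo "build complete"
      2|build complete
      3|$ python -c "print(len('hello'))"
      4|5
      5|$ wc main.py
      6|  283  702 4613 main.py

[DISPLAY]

                                       
                                       
                                       
                                       
                                       
                                       
                                       
━┏━━━━━━━━━━━━━━━━━━━━━━━━━━━━━━━━━━━━━
i┃ Terminal                            
─┠─────────────────────────────────────
 ┃$ echo "build complete"              
┌┃build complete                       
│┃$ python -c "print(len('hello'))"    
│┃5                                    
│┃$ wc main.py                         
└┃  283  702 4613 main.py              
e┃$ █                                  
━┃                                     
 ┃                                     
 ┃                                     
 ┃                                     


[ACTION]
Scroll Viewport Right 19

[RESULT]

                                       
                                       
                                       
                                       
                                       
                                       
                                       
┏━━━━━━━━━━━━━━━━━━━━━━━━━━━━━━━━━━━━━┓
┃ Terminal                            ┃
┠─────────────────────────────────────┨
┃$ echo "build complete"              ┃
┃build complete                       ┃
┃$ python -c "print(len('hello'))"    ┃
┃5                                    ┃
┃$ wc main.py                         ┃
┃  283  702 4613 main.py              ┃
┃$ █                                  ┃
┃                                     ┃
┃                                     ┃
┃                                     ┃
┃                                     ┃


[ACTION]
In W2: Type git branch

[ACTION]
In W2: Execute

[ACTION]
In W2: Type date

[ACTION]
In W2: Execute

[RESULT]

                                       
                                       
                                       
                                       
                                       
                                       
                                       
┏━━━━━━━━━━━━━━━━━━━━━━━━━━━━━━━━━━━━━┓
┃ Terminal                            ┃
┠─────────────────────────────────────┨
┃$ echo "build complete"              ┃
┃build complete                       ┃
┃$ python -c "print(len('hello'))"    ┃
┃5                                    ┃
┃$ wc main.py                         ┃
┃  283  702 4613 main.py              ┃
┃$ git branch                         ┃
┃* main                               ┃
┃  develop                            ┃
┃  fix/typo                           ┃
┃$ date                               ┃


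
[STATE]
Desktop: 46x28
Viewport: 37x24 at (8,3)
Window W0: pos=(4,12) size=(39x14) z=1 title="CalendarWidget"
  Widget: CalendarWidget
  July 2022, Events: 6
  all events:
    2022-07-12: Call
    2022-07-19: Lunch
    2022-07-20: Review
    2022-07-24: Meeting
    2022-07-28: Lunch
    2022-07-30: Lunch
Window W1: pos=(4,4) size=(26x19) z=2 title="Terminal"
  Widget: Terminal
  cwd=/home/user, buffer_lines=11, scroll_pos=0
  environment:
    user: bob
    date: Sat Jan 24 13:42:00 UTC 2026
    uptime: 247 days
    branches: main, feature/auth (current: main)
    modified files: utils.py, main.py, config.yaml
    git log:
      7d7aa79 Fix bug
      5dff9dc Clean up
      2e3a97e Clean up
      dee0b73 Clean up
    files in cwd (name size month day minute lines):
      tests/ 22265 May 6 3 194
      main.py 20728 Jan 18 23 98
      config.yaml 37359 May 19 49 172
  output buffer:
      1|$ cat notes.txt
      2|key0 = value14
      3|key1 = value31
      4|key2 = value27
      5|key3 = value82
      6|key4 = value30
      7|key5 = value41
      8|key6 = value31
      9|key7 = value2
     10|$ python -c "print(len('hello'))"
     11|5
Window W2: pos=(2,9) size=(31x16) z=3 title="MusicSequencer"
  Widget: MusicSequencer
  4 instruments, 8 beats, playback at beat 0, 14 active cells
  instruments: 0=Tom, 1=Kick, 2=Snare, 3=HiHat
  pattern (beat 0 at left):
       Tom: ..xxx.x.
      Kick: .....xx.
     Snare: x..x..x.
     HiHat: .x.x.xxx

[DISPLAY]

                                     
━━━━━━━━━━━━━━━━━━━━━┓               
rminal               ┃               
─────────────────────┨               
at notes.txt         ┃               
0 = value14          ┃               
━━━━━━━━━━━━━━━━━━━━━━━━┓            
cSequencer              ┃            
────────────────────────┨            
 ▼1234567               ┃━━━━━━━━━┓  
m··███·█·               ┃         ┃  
k·····██·               ┃─────────┨  
e█··█··█·               ┃         ┃  
t·█·█·███               ┃         ┃  
                        ┃         ┃  
                        ┃         ┃  
                        ┃         ┃  
                        ┃         ┃  
                        ┃         ┃  
                        ┃         ┃  
                        ┃         ┃  
━━━━━━━━━━━━━━━━━━━━━━━━┛         ┃  
━━━━━━━━━━━━━━━━━━━━━━━━━━━━━━━━━━┛  
                                     


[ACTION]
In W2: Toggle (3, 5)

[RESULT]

                                     
━━━━━━━━━━━━━━━━━━━━━┓               
rminal               ┃               
─────────────────────┨               
at notes.txt         ┃               
0 = value14          ┃               
━━━━━━━━━━━━━━━━━━━━━━━━┓            
cSequencer              ┃            
────────────────────────┨            
 ▼1234567               ┃━━━━━━━━━┓  
m··███·█·               ┃         ┃  
k·····██·               ┃─────────┨  
e█··█··█·               ┃         ┃  
t·█·█··██               ┃         ┃  
                        ┃         ┃  
                        ┃         ┃  
                        ┃         ┃  
                        ┃         ┃  
                        ┃         ┃  
                        ┃         ┃  
                        ┃         ┃  
━━━━━━━━━━━━━━━━━━━━━━━━┛         ┃  
━━━━━━━━━━━━━━━━━━━━━━━━━━━━━━━━━━┛  
                                     


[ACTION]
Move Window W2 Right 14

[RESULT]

                                     
━━━━━━━━━━━━━━━━━━━━━┓               
rminal               ┃               
─────────────────────┨               
at notes.txt         ┃               
0 = value14          ┃               
1 = val┏━━━━━━━━━━━━━━━━━━━━━━━━━━━━━
2 = val┃ MusicSequencer              
3 = val┠─────────────────────────────
4 = val┃      ▼1234567               
5 = val┃   Tom··███·█·               
6 = val┃  Kick·····██·               
7 = val┃ Snare█··█··█·               
ython -┃ HiHat·█·█··██               
       ┃                             
       ┃                             
       ┃                             
       ┃                             
       ┃                             
━━━━━━━┃                             
       ┃                             
       ┗━━━━━━━━━━━━━━━━━━━━━━━━━━━━━
━━━━━━━━━━━━━━━━━━━━━━━━━━━━━━━━━━┛  
                                     


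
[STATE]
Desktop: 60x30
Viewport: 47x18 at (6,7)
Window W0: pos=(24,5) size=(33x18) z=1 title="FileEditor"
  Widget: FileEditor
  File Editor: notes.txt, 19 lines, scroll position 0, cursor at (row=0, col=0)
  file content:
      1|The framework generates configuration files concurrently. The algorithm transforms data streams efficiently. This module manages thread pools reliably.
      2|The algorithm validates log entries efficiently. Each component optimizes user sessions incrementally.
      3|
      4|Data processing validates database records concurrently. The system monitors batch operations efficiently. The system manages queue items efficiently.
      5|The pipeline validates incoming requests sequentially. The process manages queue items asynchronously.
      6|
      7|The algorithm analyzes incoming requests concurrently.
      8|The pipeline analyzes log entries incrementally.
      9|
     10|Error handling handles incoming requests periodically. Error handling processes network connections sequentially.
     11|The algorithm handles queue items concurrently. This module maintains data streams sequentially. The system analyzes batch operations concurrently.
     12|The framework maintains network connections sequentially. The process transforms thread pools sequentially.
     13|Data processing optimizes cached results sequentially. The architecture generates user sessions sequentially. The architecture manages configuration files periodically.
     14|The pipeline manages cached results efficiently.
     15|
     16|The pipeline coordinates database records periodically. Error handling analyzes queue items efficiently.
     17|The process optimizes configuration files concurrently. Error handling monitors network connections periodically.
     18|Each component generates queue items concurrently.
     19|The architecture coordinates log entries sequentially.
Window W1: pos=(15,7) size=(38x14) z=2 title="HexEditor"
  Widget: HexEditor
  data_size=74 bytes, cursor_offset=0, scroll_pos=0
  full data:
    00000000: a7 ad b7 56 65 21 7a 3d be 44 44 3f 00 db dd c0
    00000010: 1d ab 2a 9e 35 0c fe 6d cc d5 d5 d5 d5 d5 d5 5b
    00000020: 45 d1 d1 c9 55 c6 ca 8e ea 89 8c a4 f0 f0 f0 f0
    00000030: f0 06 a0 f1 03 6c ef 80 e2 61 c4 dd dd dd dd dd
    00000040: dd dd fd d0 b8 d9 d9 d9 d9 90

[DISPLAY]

         ┏━━━━━━━━━━━━━━━━━━━━━━━━━━━━━━━━━━━━┓
         ┃ HexEditor                          ┃
         ┠────────────────────────────────────┨
         ┃00000000  A7 ad b7 56 65 21 7a 3d  b┃
         ┃00000010  1d ab 2a 9e 35 0c fe 6d  c┃
         ┃00000020  45 d1 d1 c9 55 c6 ca 8e  e┃
         ┃00000030  f0 06 a0 f1 03 6c ef 80  e┃
         ┃00000040  dd dd fd d0 b8 d9 d9 d9  d┃
         ┃                                    ┃
         ┃                                    ┃
         ┃                                    ┃
         ┃                                    ┃
         ┃                                    ┃
         ┗━━━━━━━━━━━━━━━━━━━━━━━━━━━━━━━━━━━━┛
                  ┃The pipeline manages cached 
                  ┗━━━━━━━━━━━━━━━━━━━━━━━━━━━━
                                               
                                               


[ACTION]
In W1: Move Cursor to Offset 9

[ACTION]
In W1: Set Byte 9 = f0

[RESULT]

         ┏━━━━━━━━━━━━━━━━━━━━━━━━━━━━━━━━━━━━┓
         ┃ HexEditor                          ┃
         ┠────────────────────────────────────┨
         ┃00000000  a7 ad b7 56 65 21 7a 3d  b┃
         ┃00000010  1d ab 2a 9e 35 0c fe 6d  c┃
         ┃00000020  45 d1 d1 c9 55 c6 ca 8e  e┃
         ┃00000030  f0 06 a0 f1 03 6c ef 80  e┃
         ┃00000040  dd dd fd d0 b8 d9 d9 d9  d┃
         ┃                                    ┃
         ┃                                    ┃
         ┃                                    ┃
         ┃                                    ┃
         ┃                                    ┃
         ┗━━━━━━━━━━━━━━━━━━━━━━━━━━━━━━━━━━━━┛
                  ┃The pipeline manages cached 
                  ┗━━━━━━━━━━━━━━━━━━━━━━━━━━━━
                                               
                                               


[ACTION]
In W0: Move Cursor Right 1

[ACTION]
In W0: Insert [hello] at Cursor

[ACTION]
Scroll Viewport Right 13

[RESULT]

  ┏━━━━━━━━━━━━━━━━━━━━━━━━━━━━━━━━━━━━┓───┨   
  ┃ HexEditor                          ┃ c▲┃   
  ┠────────────────────────────────────┨en█┃   
  ┃00000000  a7 ad b7 56 65 21 7a 3d  b┃  ░┃   
  ┃00000010  1d ab 2a 9e 35 0c fe 6d  c┃ta░┃   
  ┃00000020  45 d1 d1 c9 55 c6 ca 8e  e┃in░┃   
  ┃00000030  f0 06 a0 f1 03 6c ef 80  e┃  ░┃   
  ┃00000040  dd dd fd d0 b8 d9 d9 d9  d┃in░┃   
  ┃                                    ┃tr░┃   
  ┃                                    ┃  ░┃   
  ┃                                    ┃in░┃   
  ┃                                    ┃it░┃   
  ┃                                    ┃or░┃   
  ┗━━━━━━━━━━━━━━━━━━━━━━━━━━━━━━━━━━━━┛ch░┃   
           ┃The pipeline manages cached re▼┃   
           ┗━━━━━━━━━━━━━━━━━━━━━━━━━━━━━━━┛   
                                               
                                               


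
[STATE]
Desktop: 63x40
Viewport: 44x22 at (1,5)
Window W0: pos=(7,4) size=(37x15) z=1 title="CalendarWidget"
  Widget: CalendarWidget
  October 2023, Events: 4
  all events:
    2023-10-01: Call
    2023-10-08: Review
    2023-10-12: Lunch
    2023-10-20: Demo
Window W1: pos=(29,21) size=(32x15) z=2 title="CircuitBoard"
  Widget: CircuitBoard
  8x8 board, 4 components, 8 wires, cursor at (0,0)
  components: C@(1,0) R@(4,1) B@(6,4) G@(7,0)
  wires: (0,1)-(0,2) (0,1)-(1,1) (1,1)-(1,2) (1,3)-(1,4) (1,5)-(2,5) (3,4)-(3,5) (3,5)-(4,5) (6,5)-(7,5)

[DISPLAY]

      ┃ CalendarWidget                    ┃ 
      ┠───────────────────────────────────┨ 
      ┃            October 2023           ┃ 
      ┃Mo Tu We Th Fr Sa Su               ┃ 
      ┃                   1*              ┃ 
      ┃ 2  3  4  5  6  7  8*              ┃ 
      ┃ 9 10 11 12* 13 14 15              ┃ 
      ┃16 17 18 19 20* 21 22              ┃ 
      ┃23 24 25 26 27 28 29               ┃ 
      ┃30 31                              ┃ 
      ┃                                   ┃ 
      ┃                                   ┃ 
      ┃                                   ┃ 
      ┗━━━━━━━━━━━━━━━━━━━━━━━━━━━━━━━━━━━┛ 
                                            
                                            
                            ┏━━━━━━━━━━━━━━━
                            ┃ CircuitBoard  
                            ┠───────────────
                            ┃   0 1 2 3 4 5 
                            ┃0  [.]  · ─ ·  
                            ┃        │      


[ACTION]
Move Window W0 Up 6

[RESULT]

      ┃                   1*              ┃ 
      ┃ 2  3  4  5  6  7  8*              ┃ 
      ┃ 9 10 11 12* 13 14 15              ┃ 
      ┃16 17 18 19 20* 21 22              ┃ 
      ┃23 24 25 26 27 28 29               ┃ 
      ┃30 31                              ┃ 
      ┃                                   ┃ 
      ┃                                   ┃ 
      ┃                                   ┃ 
      ┗━━━━━━━━━━━━━━━━━━━━━━━━━━━━━━━━━━━┛ 
                                            
                                            
                                            
                                            
                                            
                                            
                            ┏━━━━━━━━━━━━━━━
                            ┃ CircuitBoard  
                            ┠───────────────
                            ┃   0 1 2 3 4 5 
                            ┃0  [.]  · ─ ·  
                            ┃        │      


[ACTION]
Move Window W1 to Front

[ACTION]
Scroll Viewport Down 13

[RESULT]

                                            
                                            
                                            
                            ┏━━━━━━━━━━━━━━━
                            ┃ CircuitBoard  
                            ┠───────────────
                            ┃   0 1 2 3 4 5 
                            ┃0  [.]  · ─ ·  
                            ┃        │      
                            ┃1   C   · ─ ·  
                            ┃               
                            ┃2              
                            ┃               
                            ┃3              
                            ┃               
                            ┃4       R      
                            ┃               
                            ┗━━━━━━━━━━━━━━━
                                            
                                            
                                            
                                            
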